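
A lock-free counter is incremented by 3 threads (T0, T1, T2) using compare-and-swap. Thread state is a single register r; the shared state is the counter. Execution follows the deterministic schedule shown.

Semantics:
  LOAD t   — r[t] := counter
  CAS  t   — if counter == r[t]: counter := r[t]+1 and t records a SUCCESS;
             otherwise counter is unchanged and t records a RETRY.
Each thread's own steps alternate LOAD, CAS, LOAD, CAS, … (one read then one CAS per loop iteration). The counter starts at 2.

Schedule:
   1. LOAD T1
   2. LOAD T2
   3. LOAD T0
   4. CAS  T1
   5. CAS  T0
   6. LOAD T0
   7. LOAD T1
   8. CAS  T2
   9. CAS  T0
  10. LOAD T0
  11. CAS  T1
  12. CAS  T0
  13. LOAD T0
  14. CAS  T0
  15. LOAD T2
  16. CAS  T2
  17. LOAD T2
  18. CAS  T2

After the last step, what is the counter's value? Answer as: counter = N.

[1] T1.load  rd  (counter 2, T1.r 2)
[2] T2.load  rd  (counter 2, T2.r 2)
[3] T0.load  rd  (counter 2, T0.r 2)
[4] T1.cas  hit  (counter 3, T1.r 2)
[5] T0.cas  miss  (counter 3, T0.r 2)
[6] T0.load  rd  (counter 3, T0.r 3)
[7] T1.load  rd  (counter 3, T1.r 3)
[8] T2.cas  miss  (counter 3, T2.r 2)
[9] T0.cas  hit  (counter 4, T0.r 3)
[10] T0.load  rd  (counter 4, T0.r 4)
[11] T1.cas  miss  (counter 4, T1.r 3)
[12] T0.cas  hit  (counter 5, T0.r 4)
[13] T0.load  rd  (counter 5, T0.r 5)
[14] T0.cas  hit  (counter 6, T0.r 5)
[15] T2.load  rd  (counter 6, T2.r 6)
[16] T2.cas  hit  (counter 7, T2.r 6)
[17] T2.load  rd  (counter 7, T2.r 7)
[18] T2.cas  hit  (counter 8, T2.r 7)

counter = 8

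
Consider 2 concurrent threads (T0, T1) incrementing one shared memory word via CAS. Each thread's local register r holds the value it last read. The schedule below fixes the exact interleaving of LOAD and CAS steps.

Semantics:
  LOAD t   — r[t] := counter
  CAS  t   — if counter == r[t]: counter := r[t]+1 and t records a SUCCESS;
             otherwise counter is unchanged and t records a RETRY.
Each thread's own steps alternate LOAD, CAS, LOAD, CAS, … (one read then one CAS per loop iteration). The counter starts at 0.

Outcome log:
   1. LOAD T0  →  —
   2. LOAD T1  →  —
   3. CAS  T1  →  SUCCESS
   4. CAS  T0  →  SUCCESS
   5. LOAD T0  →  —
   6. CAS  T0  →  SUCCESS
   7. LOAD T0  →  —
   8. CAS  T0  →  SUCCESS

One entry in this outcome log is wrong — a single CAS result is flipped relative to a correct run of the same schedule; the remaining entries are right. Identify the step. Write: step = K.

Re-executing:
step 1: T0 LOAD ⇒ load; ctr=0 reg=0
step 2: T1 LOAD ⇒ load; ctr=0 reg=0
step 3: T1 CAS ⇒ ok; ctr=1 reg=0
step 4: T0 CAS ⇒ retry; ctr=1 reg=0
step 5: T0 LOAD ⇒ load; ctr=1 reg=1
step 6: T0 CAS ⇒ ok; ctr=2 reg=1
step 7: T0 LOAD ⇒ load; ctr=2 reg=2
step 8: T0 CAS ⇒ ok; ctr=3 reg=2
Log disagrees first at step 4.

step = 4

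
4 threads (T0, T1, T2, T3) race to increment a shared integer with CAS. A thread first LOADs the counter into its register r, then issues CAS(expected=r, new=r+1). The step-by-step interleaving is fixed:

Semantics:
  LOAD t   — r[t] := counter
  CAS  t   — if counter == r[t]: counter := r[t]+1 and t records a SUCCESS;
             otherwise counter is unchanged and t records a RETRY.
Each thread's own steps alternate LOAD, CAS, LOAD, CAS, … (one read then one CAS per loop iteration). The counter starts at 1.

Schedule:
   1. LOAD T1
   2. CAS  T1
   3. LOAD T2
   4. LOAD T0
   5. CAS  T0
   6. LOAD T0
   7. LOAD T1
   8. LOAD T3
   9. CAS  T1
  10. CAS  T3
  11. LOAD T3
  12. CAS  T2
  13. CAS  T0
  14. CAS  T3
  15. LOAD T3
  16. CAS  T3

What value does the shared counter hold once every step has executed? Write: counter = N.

counter = 6

[1] T1.load  rd  (counter 1, T1.r 1)
[2] T1.cas  hit  (counter 2, T1.r 1)
[3] T2.load  rd  (counter 2, T2.r 2)
[4] T0.load  rd  (counter 2, T0.r 2)
[5] T0.cas  hit  (counter 3, T0.r 2)
[6] T0.load  rd  (counter 3, T0.r 3)
[7] T1.load  rd  (counter 3, T1.r 3)
[8] T3.load  rd  (counter 3, T3.r 3)
[9] T1.cas  hit  (counter 4, T1.r 3)
[10] T3.cas  miss  (counter 4, T3.r 3)
[11] T3.load  rd  (counter 4, T3.r 4)
[12] T2.cas  miss  (counter 4, T2.r 2)
[13] T0.cas  miss  (counter 4, T0.r 3)
[14] T3.cas  hit  (counter 5, T3.r 4)
[15] T3.load  rd  (counter 5, T3.r 5)
[16] T3.cas  hit  (counter 6, T3.r 5)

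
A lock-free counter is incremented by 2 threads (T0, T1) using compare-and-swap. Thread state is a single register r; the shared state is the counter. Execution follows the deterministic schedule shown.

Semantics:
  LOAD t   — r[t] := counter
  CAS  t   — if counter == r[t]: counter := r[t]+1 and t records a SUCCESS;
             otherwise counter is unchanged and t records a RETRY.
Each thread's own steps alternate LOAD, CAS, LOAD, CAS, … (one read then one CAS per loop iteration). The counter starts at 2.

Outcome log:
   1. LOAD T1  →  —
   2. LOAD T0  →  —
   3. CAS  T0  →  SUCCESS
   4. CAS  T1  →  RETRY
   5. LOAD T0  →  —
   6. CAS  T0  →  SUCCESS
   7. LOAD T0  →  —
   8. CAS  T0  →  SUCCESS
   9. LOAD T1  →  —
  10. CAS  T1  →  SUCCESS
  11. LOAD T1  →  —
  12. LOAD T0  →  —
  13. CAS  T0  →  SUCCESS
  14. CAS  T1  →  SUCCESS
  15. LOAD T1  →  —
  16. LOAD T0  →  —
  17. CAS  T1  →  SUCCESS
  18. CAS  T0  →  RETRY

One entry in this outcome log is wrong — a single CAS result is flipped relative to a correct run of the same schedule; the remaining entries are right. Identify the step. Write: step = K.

Correct run:
step 1: T1 LOAD ⇒ load; ctr=2 reg=2
step 2: T0 LOAD ⇒ load; ctr=2 reg=2
step 3: T0 CAS ⇒ ok; ctr=3 reg=2
step 4: T1 CAS ⇒ retry; ctr=3 reg=2
step 5: T0 LOAD ⇒ load; ctr=3 reg=3
step 6: T0 CAS ⇒ ok; ctr=4 reg=3
step 7: T0 LOAD ⇒ load; ctr=4 reg=4
step 8: T0 CAS ⇒ ok; ctr=5 reg=4
step 9: T1 LOAD ⇒ load; ctr=5 reg=5
step 10: T1 CAS ⇒ ok; ctr=6 reg=5
step 11: T1 LOAD ⇒ load; ctr=6 reg=6
step 12: T0 LOAD ⇒ load; ctr=6 reg=6
step 13: T0 CAS ⇒ ok; ctr=7 reg=6
step 14: T1 CAS ⇒ retry; ctr=7 reg=6
step 15: T1 LOAD ⇒ load; ctr=7 reg=7
step 16: T0 LOAD ⇒ load; ctr=7 reg=7
step 17: T1 CAS ⇒ ok; ctr=8 reg=7
step 18: T0 CAS ⇒ retry; ctr=8 reg=7
Mismatch at 14.

step = 14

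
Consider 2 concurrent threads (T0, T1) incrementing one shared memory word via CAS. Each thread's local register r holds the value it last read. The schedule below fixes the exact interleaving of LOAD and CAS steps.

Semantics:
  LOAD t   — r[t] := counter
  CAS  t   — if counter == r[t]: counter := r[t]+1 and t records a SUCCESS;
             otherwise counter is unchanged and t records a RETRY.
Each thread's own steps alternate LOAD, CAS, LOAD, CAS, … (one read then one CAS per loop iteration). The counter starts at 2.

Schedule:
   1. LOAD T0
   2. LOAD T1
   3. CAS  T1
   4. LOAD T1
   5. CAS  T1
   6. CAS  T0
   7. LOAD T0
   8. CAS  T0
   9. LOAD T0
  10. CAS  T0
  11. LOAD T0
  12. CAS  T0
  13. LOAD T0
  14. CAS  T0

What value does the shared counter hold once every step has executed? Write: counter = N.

counter = 8

1. LOAD T0 → mem=2 r[T0]=2 [LOAD]
2. LOAD T1 → mem=2 r[T1]=2 [LOAD]
3. CAS T1 → mem=3 r[T1]=2 [OK]
4. LOAD T1 → mem=3 r[T1]=3 [LOAD]
5. CAS T1 → mem=4 r[T1]=3 [OK]
6. CAS T0 → mem=4 r[T0]=2 [RETRY]
7. LOAD T0 → mem=4 r[T0]=4 [LOAD]
8. CAS T0 → mem=5 r[T0]=4 [OK]
9. LOAD T0 → mem=5 r[T0]=5 [LOAD]
10. CAS T0 → mem=6 r[T0]=5 [OK]
11. LOAD T0 → mem=6 r[T0]=6 [LOAD]
12. CAS T0 → mem=7 r[T0]=6 [OK]
13. LOAD T0 → mem=7 r[T0]=7 [LOAD]
14. CAS T0 → mem=8 r[T0]=7 [OK]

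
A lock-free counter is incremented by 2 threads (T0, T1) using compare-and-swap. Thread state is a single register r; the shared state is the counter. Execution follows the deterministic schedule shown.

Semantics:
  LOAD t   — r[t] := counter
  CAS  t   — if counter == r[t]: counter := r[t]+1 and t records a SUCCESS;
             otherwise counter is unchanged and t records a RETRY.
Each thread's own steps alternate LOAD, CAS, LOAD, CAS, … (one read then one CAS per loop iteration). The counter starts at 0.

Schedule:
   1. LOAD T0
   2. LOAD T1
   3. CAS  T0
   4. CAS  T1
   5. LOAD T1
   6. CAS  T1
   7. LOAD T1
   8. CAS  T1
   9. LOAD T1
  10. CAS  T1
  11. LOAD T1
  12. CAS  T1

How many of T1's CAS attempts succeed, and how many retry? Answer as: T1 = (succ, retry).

#1 T0 reads 0
#2 T1 reads 0
#3 T0 CAS(0→1) writes; counter now 1
#4 T1 CAS(0→1) fails; counter now 1
#5 T1 reads 1
#6 T1 CAS(1→2) writes; counter now 2
#7 T1 reads 2
#8 T1 CAS(2→3) writes; counter now 3
#9 T1 reads 3
#10 T1 CAS(3→4) writes; counter now 4
#11 T1 reads 4
#12 T1 CAS(4→5) writes; counter now 5

T1 = (4, 1)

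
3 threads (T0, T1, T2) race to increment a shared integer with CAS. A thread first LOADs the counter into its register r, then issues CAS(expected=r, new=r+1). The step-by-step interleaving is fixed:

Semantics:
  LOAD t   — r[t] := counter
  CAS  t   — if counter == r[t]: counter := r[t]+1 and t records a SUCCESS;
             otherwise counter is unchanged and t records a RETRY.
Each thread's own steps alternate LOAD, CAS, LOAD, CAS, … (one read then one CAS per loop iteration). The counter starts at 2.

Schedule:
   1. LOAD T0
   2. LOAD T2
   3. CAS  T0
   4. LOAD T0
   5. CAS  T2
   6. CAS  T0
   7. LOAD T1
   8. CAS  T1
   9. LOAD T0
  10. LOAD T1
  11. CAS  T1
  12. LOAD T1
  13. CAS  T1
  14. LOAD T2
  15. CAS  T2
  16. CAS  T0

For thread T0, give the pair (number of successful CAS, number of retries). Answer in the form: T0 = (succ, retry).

   1) LOAD T0:  M=2  r_T0=2
   2) LOAD T2:  M=2  r_T2=2
   3) CAS  T0:  M=3  r_T0=2 ✓
   4) LOAD T0:  M=3  r_T0=3
   5) CAS  T2:  M=3  r_T2=2 ✗
   6) CAS  T0:  M=4  r_T0=3 ✓
   7) LOAD T1:  M=4  r_T1=4
   8) CAS  T1:  M=5  r_T1=4 ✓
   9) LOAD T0:  M=5  r_T0=5
  10) LOAD T1:  M=5  r_T1=5
  11) CAS  T1:  M=6  r_T1=5 ✓
  12) LOAD T1:  M=6  r_T1=6
  13) CAS  T1:  M=7  r_T1=6 ✓
  14) LOAD T2:  M=7  r_T2=7
  15) CAS  T2:  M=8  r_T2=7 ✓
  16) CAS  T0:  M=8  r_T0=5 ✗

T0 = (2, 1)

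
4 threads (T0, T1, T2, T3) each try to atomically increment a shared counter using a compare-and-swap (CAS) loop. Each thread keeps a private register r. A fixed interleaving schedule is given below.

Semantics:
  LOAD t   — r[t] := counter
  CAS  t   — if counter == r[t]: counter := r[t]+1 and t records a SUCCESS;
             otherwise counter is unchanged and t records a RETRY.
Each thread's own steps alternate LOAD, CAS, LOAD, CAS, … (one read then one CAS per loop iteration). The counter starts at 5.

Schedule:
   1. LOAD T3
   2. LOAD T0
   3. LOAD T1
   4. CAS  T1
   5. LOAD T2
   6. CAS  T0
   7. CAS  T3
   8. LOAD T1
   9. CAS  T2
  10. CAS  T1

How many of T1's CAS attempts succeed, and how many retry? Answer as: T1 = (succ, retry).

T3 LOAD — after: cnt=5, r=5 — load
T0 LOAD — after: cnt=5, r=5 — load
T1 LOAD — after: cnt=5, r=5 — load
T1 CAS — after: cnt=6, r=5 — ok
T2 LOAD — after: cnt=6, r=6 — load
T0 CAS — after: cnt=6, r=5 — retry
T3 CAS — after: cnt=6, r=5 — retry
T1 LOAD — after: cnt=6, r=6 — load
T2 CAS — after: cnt=7, r=6 — ok
T1 CAS — after: cnt=7, r=6 — retry

T1 = (1, 1)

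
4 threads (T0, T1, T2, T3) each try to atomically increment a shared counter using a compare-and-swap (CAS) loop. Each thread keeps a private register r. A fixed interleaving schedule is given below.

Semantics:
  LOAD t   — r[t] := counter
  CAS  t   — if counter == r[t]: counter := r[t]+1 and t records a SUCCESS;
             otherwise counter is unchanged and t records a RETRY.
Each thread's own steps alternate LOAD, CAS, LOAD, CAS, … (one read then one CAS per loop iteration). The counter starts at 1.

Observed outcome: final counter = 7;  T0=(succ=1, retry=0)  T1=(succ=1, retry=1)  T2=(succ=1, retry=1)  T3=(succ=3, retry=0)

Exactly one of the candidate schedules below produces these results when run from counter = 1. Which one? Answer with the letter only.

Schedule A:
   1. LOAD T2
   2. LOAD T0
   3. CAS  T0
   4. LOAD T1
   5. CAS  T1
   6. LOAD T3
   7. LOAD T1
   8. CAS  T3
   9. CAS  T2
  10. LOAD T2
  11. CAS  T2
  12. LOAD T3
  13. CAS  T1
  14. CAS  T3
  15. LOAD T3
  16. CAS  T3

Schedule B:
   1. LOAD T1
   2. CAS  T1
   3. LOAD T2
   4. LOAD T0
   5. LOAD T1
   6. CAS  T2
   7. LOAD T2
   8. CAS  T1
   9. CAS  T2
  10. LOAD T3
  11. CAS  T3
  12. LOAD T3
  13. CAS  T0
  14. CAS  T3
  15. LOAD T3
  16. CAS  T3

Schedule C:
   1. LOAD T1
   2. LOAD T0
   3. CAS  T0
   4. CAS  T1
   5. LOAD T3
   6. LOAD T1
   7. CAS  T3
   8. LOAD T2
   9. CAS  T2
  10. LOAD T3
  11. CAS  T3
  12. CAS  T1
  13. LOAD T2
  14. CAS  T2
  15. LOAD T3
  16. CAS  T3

Simulating candidate A:
step 1: T2 LOAD ⇒ load; ctr=1 reg=1
step 2: T0 LOAD ⇒ load; ctr=1 reg=1
step 3: T0 CAS ⇒ ok; ctr=2 reg=1
step 4: T1 LOAD ⇒ load; ctr=2 reg=2
step 5: T1 CAS ⇒ ok; ctr=3 reg=2
step 6: T3 LOAD ⇒ load; ctr=3 reg=3
step 7: T1 LOAD ⇒ load; ctr=3 reg=3
step 8: T3 CAS ⇒ ok; ctr=4 reg=3
step 9: T2 CAS ⇒ retry; ctr=4 reg=1
step 10: T2 LOAD ⇒ load; ctr=4 reg=4
step 11: T2 CAS ⇒ ok; ctr=5 reg=4
step 12: T3 LOAD ⇒ load; ctr=5 reg=5
step 13: T1 CAS ⇒ retry; ctr=5 reg=3
step 14: T3 CAS ⇒ ok; ctr=6 reg=5
step 15: T3 LOAD ⇒ load; ctr=6 reg=6
step 16: T3 CAS ⇒ ok; ctr=7 reg=6

A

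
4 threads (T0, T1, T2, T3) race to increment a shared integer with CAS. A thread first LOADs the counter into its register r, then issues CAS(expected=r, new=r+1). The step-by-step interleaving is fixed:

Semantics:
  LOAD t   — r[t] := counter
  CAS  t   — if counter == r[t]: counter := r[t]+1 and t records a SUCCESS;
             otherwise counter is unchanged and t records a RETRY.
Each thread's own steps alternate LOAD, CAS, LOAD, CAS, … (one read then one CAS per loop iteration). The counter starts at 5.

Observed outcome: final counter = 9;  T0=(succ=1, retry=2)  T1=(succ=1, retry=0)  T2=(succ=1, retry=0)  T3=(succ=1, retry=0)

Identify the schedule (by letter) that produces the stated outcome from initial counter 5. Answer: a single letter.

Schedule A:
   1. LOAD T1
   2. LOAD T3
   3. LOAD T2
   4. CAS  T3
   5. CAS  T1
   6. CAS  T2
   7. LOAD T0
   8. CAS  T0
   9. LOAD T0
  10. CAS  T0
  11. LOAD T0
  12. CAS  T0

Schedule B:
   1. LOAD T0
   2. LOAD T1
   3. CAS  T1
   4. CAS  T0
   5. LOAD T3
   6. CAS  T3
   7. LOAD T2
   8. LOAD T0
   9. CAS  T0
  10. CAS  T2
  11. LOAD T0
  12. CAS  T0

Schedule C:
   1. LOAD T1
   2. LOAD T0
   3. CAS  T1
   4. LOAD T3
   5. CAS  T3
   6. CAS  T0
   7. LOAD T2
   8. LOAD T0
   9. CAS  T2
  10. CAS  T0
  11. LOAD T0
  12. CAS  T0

C

Simulating candidate C:
#1 T1 reads 5
#2 T0 reads 5
#3 T1 CAS(5→6) writes; counter now 6
#4 T3 reads 6
#5 T3 CAS(6→7) writes; counter now 7
#6 T0 CAS(5→6) fails; counter now 7
#7 T2 reads 7
#8 T0 reads 7
#9 T2 CAS(7→8) writes; counter now 8
#10 T0 CAS(7→8) fails; counter now 8
#11 T0 reads 8
#12 T0 CAS(8→9) writes; counter now 9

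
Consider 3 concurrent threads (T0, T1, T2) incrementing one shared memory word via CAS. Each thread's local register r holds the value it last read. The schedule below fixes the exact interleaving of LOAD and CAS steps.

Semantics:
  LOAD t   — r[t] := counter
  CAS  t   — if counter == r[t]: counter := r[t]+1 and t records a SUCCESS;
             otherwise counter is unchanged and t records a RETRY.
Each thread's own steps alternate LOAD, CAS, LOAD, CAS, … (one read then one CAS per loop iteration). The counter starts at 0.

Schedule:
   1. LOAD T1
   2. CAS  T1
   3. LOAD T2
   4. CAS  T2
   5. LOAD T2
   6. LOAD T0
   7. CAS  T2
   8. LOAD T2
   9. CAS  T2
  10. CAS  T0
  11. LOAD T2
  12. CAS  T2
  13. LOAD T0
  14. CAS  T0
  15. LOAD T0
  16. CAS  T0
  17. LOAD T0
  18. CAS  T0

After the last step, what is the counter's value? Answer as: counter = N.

counter = 8

step 1: T1 LOAD ⇒ load; ctr=0 reg=0
step 2: T1 CAS ⇒ ok; ctr=1 reg=0
step 3: T2 LOAD ⇒ load; ctr=1 reg=1
step 4: T2 CAS ⇒ ok; ctr=2 reg=1
step 5: T2 LOAD ⇒ load; ctr=2 reg=2
step 6: T0 LOAD ⇒ load; ctr=2 reg=2
step 7: T2 CAS ⇒ ok; ctr=3 reg=2
step 8: T2 LOAD ⇒ load; ctr=3 reg=3
step 9: T2 CAS ⇒ ok; ctr=4 reg=3
step 10: T0 CAS ⇒ retry; ctr=4 reg=2
step 11: T2 LOAD ⇒ load; ctr=4 reg=4
step 12: T2 CAS ⇒ ok; ctr=5 reg=4
step 13: T0 LOAD ⇒ load; ctr=5 reg=5
step 14: T0 CAS ⇒ ok; ctr=6 reg=5
step 15: T0 LOAD ⇒ load; ctr=6 reg=6
step 16: T0 CAS ⇒ ok; ctr=7 reg=6
step 17: T0 LOAD ⇒ load; ctr=7 reg=7
step 18: T0 CAS ⇒ ok; ctr=8 reg=7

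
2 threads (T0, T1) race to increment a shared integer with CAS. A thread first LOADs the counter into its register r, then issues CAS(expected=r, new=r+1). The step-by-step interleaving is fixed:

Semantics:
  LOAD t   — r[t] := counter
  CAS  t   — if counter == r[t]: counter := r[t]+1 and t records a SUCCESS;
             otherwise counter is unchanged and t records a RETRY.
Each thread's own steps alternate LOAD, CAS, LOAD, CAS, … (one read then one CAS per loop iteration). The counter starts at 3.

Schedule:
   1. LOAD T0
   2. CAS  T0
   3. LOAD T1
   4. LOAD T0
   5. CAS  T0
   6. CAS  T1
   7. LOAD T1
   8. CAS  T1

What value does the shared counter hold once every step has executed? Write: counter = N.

1. LOAD T0 → mem=3 r[T0]=3 [LOAD]
2. CAS T0 → mem=4 r[T0]=3 [OK]
3. LOAD T1 → mem=4 r[T1]=4 [LOAD]
4. LOAD T0 → mem=4 r[T0]=4 [LOAD]
5. CAS T0 → mem=5 r[T0]=4 [OK]
6. CAS T1 → mem=5 r[T1]=4 [RETRY]
7. LOAD T1 → mem=5 r[T1]=5 [LOAD]
8. CAS T1 → mem=6 r[T1]=5 [OK]

counter = 6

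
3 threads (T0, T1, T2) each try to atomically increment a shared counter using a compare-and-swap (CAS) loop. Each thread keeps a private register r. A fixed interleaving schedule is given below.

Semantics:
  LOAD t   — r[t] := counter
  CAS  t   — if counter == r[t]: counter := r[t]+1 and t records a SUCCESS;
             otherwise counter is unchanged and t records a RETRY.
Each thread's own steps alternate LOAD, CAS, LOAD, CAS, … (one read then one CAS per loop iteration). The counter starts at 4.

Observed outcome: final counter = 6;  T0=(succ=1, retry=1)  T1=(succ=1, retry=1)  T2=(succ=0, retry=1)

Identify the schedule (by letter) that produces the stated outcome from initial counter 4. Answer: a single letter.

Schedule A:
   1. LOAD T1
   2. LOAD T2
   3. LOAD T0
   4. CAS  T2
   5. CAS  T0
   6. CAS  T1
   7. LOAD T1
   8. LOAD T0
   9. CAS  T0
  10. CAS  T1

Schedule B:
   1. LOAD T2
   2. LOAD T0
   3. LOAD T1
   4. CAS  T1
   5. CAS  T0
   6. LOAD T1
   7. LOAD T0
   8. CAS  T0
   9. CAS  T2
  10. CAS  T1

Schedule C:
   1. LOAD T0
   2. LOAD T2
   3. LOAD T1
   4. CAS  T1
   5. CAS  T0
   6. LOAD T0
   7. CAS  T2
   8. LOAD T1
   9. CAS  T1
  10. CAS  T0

Simulating candidate B:
#1 T2 reads 4
#2 T0 reads 4
#3 T1 reads 4
#4 T1 CAS(4→5) writes; counter now 5
#5 T0 CAS(4→5) fails; counter now 5
#6 T1 reads 5
#7 T0 reads 5
#8 T0 CAS(5→6) writes; counter now 6
#9 T2 CAS(4→5) fails; counter now 6
#10 T1 CAS(5→6) fails; counter now 6

B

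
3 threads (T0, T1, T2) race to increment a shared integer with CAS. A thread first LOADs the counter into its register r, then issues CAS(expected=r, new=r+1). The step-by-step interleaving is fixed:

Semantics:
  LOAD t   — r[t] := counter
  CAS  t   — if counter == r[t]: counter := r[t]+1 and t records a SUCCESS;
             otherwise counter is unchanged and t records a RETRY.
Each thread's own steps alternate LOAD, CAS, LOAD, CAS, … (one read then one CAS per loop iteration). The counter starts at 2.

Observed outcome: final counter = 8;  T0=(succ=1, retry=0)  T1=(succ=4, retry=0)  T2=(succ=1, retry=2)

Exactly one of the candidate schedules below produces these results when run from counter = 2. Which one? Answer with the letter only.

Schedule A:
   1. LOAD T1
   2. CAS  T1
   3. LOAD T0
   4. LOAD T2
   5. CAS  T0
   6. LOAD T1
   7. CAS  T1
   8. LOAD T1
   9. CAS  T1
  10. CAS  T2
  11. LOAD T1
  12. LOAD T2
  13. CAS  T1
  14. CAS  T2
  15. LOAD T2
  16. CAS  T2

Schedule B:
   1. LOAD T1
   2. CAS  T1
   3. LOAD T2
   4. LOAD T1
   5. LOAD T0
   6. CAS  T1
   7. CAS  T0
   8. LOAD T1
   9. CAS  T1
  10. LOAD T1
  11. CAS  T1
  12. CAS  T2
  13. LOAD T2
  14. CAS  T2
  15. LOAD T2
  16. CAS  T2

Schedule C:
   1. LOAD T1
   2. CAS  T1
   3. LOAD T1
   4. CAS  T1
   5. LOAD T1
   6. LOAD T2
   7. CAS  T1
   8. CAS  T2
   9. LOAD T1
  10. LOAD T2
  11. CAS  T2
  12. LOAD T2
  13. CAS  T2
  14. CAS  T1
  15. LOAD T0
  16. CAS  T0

Simulating candidate A:
#1 T1 reads 2
#2 T1 CAS(2→3) writes; counter now 3
#3 T0 reads 3
#4 T2 reads 3
#5 T0 CAS(3→4) writes; counter now 4
#6 T1 reads 4
#7 T1 CAS(4→5) writes; counter now 5
#8 T1 reads 5
#9 T1 CAS(5→6) writes; counter now 6
#10 T2 CAS(3→4) fails; counter now 6
#11 T1 reads 6
#12 T2 reads 6
#13 T1 CAS(6→7) writes; counter now 7
#14 T2 CAS(6→7) fails; counter now 7
#15 T2 reads 7
#16 T2 CAS(7→8) writes; counter now 8

A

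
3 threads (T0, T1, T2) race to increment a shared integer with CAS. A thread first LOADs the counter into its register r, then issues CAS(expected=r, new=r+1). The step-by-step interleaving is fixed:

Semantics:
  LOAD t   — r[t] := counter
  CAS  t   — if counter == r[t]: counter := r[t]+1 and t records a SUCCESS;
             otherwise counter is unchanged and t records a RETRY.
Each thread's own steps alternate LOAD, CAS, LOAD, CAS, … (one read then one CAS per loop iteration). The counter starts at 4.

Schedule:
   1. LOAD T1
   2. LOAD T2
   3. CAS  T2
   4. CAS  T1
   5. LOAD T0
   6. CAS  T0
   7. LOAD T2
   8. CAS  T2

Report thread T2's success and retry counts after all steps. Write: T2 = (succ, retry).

T2 = (2, 0)

   1) LOAD T1:  M=4  r_T1=4
   2) LOAD T2:  M=4  r_T2=4
   3) CAS  T2:  M=5  r_T2=4 ✓
   4) CAS  T1:  M=5  r_T1=4 ✗
   5) LOAD T0:  M=5  r_T0=5
   6) CAS  T0:  M=6  r_T0=5 ✓
   7) LOAD T2:  M=6  r_T2=6
   8) CAS  T2:  M=7  r_T2=6 ✓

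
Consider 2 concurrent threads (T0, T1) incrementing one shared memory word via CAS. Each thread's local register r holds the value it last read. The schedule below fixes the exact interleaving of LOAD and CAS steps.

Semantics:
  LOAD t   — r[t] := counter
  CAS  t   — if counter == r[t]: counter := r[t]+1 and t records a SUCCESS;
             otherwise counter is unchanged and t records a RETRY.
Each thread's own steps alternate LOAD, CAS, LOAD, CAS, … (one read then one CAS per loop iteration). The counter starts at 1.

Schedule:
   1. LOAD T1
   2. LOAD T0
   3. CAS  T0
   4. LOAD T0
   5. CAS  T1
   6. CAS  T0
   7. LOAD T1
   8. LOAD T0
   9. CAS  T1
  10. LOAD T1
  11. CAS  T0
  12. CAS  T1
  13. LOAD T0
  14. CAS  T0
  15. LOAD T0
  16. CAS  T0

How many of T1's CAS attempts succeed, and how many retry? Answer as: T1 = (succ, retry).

T1 LOAD — after: cnt=1, r=1 — load
T0 LOAD — after: cnt=1, r=1 — load
T0 CAS — after: cnt=2, r=1 — ok
T0 LOAD — after: cnt=2, r=2 — load
T1 CAS — after: cnt=2, r=1 — retry
T0 CAS — after: cnt=3, r=2 — ok
T1 LOAD — after: cnt=3, r=3 — load
T0 LOAD — after: cnt=3, r=3 — load
T1 CAS — after: cnt=4, r=3 — ok
T1 LOAD — after: cnt=4, r=4 — load
T0 CAS — after: cnt=4, r=3 — retry
T1 CAS — after: cnt=5, r=4 — ok
T0 LOAD — after: cnt=5, r=5 — load
T0 CAS — after: cnt=6, r=5 — ok
T0 LOAD — after: cnt=6, r=6 — load
T0 CAS — after: cnt=7, r=6 — ok

T1 = (2, 1)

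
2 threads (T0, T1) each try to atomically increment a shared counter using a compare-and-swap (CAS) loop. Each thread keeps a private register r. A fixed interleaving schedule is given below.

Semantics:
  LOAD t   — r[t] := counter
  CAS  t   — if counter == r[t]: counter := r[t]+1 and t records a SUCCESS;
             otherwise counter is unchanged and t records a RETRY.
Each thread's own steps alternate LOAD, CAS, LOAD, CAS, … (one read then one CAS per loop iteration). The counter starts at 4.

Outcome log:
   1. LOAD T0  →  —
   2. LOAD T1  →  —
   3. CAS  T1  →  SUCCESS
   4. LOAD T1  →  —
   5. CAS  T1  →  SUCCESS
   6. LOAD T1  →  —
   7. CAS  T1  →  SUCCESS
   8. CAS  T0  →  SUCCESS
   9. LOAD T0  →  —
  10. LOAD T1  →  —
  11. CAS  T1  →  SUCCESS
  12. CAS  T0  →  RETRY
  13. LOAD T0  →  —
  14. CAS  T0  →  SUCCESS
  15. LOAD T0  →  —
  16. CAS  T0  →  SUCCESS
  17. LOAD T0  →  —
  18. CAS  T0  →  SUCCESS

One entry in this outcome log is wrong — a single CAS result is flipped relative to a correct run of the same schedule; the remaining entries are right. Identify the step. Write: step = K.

step = 8

Re-executing:
1. LOAD T0 → mem=4 r[T0]=4 [LOAD]
2. LOAD T1 → mem=4 r[T1]=4 [LOAD]
3. CAS T1 → mem=5 r[T1]=4 [OK]
4. LOAD T1 → mem=5 r[T1]=5 [LOAD]
5. CAS T1 → mem=6 r[T1]=5 [OK]
6. LOAD T1 → mem=6 r[T1]=6 [LOAD]
7. CAS T1 → mem=7 r[T1]=6 [OK]
8. CAS T0 → mem=7 r[T0]=4 [RETRY]
9. LOAD T0 → mem=7 r[T0]=7 [LOAD]
10. LOAD T1 → mem=7 r[T1]=7 [LOAD]
11. CAS T1 → mem=8 r[T1]=7 [OK]
12. CAS T0 → mem=8 r[T0]=7 [RETRY]
13. LOAD T0 → mem=8 r[T0]=8 [LOAD]
14. CAS T0 → mem=9 r[T0]=8 [OK]
15. LOAD T0 → mem=9 r[T0]=9 [LOAD]
16. CAS T0 → mem=10 r[T0]=9 [OK]
17. LOAD T0 → mem=10 r[T0]=10 [LOAD]
18. CAS T0 → mem=11 r[T0]=10 [OK]
Mismatch at 8.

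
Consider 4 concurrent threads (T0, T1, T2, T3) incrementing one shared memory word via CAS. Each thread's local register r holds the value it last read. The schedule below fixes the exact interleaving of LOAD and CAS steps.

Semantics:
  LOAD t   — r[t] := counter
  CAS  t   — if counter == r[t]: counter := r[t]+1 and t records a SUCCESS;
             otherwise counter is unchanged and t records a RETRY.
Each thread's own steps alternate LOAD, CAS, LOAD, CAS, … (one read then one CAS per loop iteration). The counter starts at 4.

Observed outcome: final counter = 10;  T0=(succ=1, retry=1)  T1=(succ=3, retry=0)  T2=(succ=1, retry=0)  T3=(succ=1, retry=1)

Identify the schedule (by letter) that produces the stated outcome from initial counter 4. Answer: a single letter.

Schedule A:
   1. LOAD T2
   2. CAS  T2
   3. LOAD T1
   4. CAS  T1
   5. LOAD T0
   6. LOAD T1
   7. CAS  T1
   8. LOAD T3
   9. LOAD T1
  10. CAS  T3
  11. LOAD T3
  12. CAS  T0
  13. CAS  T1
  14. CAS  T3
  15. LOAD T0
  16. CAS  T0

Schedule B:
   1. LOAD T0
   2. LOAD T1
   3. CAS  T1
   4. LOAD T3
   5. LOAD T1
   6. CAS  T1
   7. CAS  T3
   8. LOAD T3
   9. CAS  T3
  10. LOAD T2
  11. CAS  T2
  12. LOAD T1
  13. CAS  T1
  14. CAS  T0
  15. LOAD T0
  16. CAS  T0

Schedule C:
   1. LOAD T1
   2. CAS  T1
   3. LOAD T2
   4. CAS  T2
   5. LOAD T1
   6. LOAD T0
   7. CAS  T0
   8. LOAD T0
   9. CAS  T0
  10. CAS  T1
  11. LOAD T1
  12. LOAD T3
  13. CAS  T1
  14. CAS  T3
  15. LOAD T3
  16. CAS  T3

B

Run B:
1. LOAD T0 → mem=4 r[T0]=4 [LOAD]
2. LOAD T1 → mem=4 r[T1]=4 [LOAD]
3. CAS T1 → mem=5 r[T1]=4 [OK]
4. LOAD T3 → mem=5 r[T3]=5 [LOAD]
5. LOAD T1 → mem=5 r[T1]=5 [LOAD]
6. CAS T1 → mem=6 r[T1]=5 [OK]
7. CAS T3 → mem=6 r[T3]=5 [RETRY]
8. LOAD T3 → mem=6 r[T3]=6 [LOAD]
9. CAS T3 → mem=7 r[T3]=6 [OK]
10. LOAD T2 → mem=7 r[T2]=7 [LOAD]
11. CAS T2 → mem=8 r[T2]=7 [OK]
12. LOAD T1 → mem=8 r[T1]=8 [LOAD]
13. CAS T1 → mem=9 r[T1]=8 [OK]
14. CAS T0 → mem=9 r[T0]=4 [RETRY]
15. LOAD T0 → mem=9 r[T0]=9 [LOAD]
16. CAS T0 → mem=10 r[T0]=9 [OK]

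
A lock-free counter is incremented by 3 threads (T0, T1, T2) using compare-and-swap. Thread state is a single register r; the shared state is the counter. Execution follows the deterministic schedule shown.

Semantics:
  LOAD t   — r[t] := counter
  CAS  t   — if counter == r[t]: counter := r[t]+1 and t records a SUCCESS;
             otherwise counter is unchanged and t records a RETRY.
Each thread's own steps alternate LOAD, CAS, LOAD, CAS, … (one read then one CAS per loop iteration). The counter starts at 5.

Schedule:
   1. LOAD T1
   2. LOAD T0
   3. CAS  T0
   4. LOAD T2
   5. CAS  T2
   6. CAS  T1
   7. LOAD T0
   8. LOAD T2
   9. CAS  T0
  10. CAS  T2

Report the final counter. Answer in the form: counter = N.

counter = 8

step 1: T1 LOAD ⇒ load; ctr=5 reg=5
step 2: T0 LOAD ⇒ load; ctr=5 reg=5
step 3: T0 CAS ⇒ ok; ctr=6 reg=5
step 4: T2 LOAD ⇒ load; ctr=6 reg=6
step 5: T2 CAS ⇒ ok; ctr=7 reg=6
step 6: T1 CAS ⇒ retry; ctr=7 reg=5
step 7: T0 LOAD ⇒ load; ctr=7 reg=7
step 8: T2 LOAD ⇒ load; ctr=7 reg=7
step 9: T0 CAS ⇒ ok; ctr=8 reg=7
step 10: T2 CAS ⇒ retry; ctr=8 reg=7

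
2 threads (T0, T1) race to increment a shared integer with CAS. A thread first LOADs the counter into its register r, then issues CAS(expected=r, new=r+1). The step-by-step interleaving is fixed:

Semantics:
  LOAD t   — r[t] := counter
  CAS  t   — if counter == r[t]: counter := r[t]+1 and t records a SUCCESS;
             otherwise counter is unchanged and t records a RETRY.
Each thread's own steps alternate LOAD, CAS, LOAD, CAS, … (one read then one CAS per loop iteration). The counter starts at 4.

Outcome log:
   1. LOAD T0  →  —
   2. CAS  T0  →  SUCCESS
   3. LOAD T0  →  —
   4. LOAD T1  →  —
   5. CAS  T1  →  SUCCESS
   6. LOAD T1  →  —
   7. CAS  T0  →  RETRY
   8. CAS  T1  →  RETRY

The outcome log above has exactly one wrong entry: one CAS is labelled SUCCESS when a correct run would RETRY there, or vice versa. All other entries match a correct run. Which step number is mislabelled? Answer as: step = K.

Correct run:
[1] T0.load  rd  (counter 4, T0.r 4)
[2] T0.cas  hit  (counter 5, T0.r 4)
[3] T0.load  rd  (counter 5, T0.r 5)
[4] T1.load  rd  (counter 5, T1.r 5)
[5] T1.cas  hit  (counter 6, T1.r 5)
[6] T1.load  rd  (counter 6, T1.r 6)
[7] T0.cas  miss  (counter 6, T0.r 5)
[8] T1.cas  hit  (counter 7, T1.r 6)
Flip is step 8.

step = 8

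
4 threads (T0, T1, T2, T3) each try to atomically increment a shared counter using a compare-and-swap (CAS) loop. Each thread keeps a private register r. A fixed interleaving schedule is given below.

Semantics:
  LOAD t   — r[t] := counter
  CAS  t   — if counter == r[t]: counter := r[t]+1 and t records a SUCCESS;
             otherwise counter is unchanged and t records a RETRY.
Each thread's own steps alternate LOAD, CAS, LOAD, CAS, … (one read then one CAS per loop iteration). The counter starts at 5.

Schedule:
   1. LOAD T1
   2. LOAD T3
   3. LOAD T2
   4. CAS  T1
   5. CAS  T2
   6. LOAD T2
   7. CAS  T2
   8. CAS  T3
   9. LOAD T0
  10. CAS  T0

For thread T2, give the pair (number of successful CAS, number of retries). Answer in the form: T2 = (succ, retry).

T2 = (1, 1)

#1 T1 reads 5
#2 T3 reads 5
#3 T2 reads 5
#4 T1 CAS(5→6) writes; counter now 6
#5 T2 CAS(5→6) fails; counter now 6
#6 T2 reads 6
#7 T2 CAS(6→7) writes; counter now 7
#8 T3 CAS(5→6) fails; counter now 7
#9 T0 reads 7
#10 T0 CAS(7→8) writes; counter now 8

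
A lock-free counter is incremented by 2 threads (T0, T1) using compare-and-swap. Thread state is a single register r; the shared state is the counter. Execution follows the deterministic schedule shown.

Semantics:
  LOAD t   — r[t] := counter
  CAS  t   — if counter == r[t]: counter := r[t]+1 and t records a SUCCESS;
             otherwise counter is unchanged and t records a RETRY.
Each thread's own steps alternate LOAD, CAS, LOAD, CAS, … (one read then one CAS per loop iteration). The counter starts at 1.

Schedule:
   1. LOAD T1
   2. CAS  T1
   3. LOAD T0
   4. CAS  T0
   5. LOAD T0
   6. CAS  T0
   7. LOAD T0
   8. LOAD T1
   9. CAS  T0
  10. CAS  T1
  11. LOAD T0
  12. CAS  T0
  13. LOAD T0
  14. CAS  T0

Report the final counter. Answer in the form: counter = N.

counter = 7

   1) LOAD T1:  M=1  r_T1=1
   2) CAS  T1:  M=2  r_T1=1 ✓
   3) LOAD T0:  M=2  r_T0=2
   4) CAS  T0:  M=3  r_T0=2 ✓
   5) LOAD T0:  M=3  r_T0=3
   6) CAS  T0:  M=4  r_T0=3 ✓
   7) LOAD T0:  M=4  r_T0=4
   8) LOAD T1:  M=4  r_T1=4
   9) CAS  T0:  M=5  r_T0=4 ✓
  10) CAS  T1:  M=5  r_T1=4 ✗
  11) LOAD T0:  M=5  r_T0=5
  12) CAS  T0:  M=6  r_T0=5 ✓
  13) LOAD T0:  M=6  r_T0=6
  14) CAS  T0:  M=7  r_T0=6 ✓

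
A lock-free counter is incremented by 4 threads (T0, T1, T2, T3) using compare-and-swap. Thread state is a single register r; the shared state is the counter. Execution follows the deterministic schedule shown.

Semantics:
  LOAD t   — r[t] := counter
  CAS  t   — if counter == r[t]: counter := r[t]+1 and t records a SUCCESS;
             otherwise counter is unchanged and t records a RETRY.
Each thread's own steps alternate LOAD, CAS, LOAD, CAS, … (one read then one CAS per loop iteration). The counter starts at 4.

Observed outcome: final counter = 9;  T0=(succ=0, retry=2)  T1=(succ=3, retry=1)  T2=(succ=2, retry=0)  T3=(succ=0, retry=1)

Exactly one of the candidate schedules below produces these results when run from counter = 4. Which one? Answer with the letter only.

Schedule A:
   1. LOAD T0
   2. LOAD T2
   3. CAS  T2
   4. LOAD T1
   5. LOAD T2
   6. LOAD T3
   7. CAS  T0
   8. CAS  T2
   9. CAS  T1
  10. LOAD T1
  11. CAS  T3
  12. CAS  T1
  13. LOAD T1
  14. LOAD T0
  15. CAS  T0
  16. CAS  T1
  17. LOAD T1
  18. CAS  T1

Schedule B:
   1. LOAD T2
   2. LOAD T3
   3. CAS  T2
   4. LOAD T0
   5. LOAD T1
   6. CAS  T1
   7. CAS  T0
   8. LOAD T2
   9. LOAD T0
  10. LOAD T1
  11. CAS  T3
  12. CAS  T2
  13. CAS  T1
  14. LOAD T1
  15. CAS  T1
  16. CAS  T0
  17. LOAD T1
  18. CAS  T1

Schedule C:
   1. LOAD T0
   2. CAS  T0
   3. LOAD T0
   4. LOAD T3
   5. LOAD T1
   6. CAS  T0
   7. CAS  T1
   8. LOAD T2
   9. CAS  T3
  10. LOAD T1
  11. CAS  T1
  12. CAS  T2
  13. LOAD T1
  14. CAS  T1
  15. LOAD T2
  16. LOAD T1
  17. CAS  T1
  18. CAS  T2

Tracing schedule B:
1. LOAD T2 → mem=4 r[T2]=4 [LOAD]
2. LOAD T3 → mem=4 r[T3]=4 [LOAD]
3. CAS T2 → mem=5 r[T2]=4 [OK]
4. LOAD T0 → mem=5 r[T0]=5 [LOAD]
5. LOAD T1 → mem=5 r[T1]=5 [LOAD]
6. CAS T1 → mem=6 r[T1]=5 [OK]
7. CAS T0 → mem=6 r[T0]=5 [RETRY]
8. LOAD T2 → mem=6 r[T2]=6 [LOAD]
9. LOAD T0 → mem=6 r[T0]=6 [LOAD]
10. LOAD T1 → mem=6 r[T1]=6 [LOAD]
11. CAS T3 → mem=6 r[T3]=4 [RETRY]
12. CAS T2 → mem=7 r[T2]=6 [OK]
13. CAS T1 → mem=7 r[T1]=6 [RETRY]
14. LOAD T1 → mem=7 r[T1]=7 [LOAD]
15. CAS T1 → mem=8 r[T1]=7 [OK]
16. CAS T0 → mem=8 r[T0]=6 [RETRY]
17. LOAD T1 → mem=8 r[T1]=8 [LOAD]
18. CAS T1 → mem=9 r[T1]=8 [OK]

B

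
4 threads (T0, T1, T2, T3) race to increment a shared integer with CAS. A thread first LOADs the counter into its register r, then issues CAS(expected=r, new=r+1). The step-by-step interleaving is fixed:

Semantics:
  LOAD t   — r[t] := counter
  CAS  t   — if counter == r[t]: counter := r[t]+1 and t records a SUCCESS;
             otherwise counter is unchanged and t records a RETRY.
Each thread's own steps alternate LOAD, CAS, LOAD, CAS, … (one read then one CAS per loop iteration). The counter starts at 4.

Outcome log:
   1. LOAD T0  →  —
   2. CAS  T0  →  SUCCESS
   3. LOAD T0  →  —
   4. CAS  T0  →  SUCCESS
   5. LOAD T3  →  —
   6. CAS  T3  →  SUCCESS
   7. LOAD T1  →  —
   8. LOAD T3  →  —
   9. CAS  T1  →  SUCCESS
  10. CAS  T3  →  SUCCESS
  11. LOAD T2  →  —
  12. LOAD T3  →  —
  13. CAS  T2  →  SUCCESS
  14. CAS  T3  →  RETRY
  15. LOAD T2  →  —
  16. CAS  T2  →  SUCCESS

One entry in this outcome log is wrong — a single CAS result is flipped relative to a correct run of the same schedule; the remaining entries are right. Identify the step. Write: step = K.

step = 10

Correct run:
1. LOAD T0 → mem=4 r[T0]=4 [LOAD]
2. CAS T0 → mem=5 r[T0]=4 [OK]
3. LOAD T0 → mem=5 r[T0]=5 [LOAD]
4. CAS T0 → mem=6 r[T0]=5 [OK]
5. LOAD T3 → mem=6 r[T3]=6 [LOAD]
6. CAS T3 → mem=7 r[T3]=6 [OK]
7. LOAD T1 → mem=7 r[T1]=7 [LOAD]
8. LOAD T3 → mem=7 r[T3]=7 [LOAD]
9. CAS T1 → mem=8 r[T1]=7 [OK]
10. CAS T3 → mem=8 r[T3]=7 [RETRY]
11. LOAD T2 → mem=8 r[T2]=8 [LOAD]
12. LOAD T3 → mem=8 r[T3]=8 [LOAD]
13. CAS T2 → mem=9 r[T2]=8 [OK]
14. CAS T3 → mem=9 r[T3]=8 [RETRY]
15. LOAD T2 → mem=9 r[T2]=9 [LOAD]
16. CAS T2 → mem=10 r[T2]=9 [OK]
Flip is step 10.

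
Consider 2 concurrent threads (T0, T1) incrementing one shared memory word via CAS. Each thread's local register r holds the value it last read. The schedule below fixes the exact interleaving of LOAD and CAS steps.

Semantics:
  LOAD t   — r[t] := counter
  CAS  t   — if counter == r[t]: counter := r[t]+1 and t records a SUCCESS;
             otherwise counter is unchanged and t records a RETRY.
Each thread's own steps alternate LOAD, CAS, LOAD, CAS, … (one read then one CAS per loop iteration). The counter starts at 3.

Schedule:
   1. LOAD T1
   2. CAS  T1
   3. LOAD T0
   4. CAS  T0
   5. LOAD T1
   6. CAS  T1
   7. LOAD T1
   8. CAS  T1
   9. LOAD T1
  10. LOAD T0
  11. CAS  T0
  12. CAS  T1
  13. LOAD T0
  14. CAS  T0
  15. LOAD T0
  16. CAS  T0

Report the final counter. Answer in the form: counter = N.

counter = 10

[1] T1.load  rd  (counter 3, T1.r 3)
[2] T1.cas  hit  (counter 4, T1.r 3)
[3] T0.load  rd  (counter 4, T0.r 4)
[4] T0.cas  hit  (counter 5, T0.r 4)
[5] T1.load  rd  (counter 5, T1.r 5)
[6] T1.cas  hit  (counter 6, T1.r 5)
[7] T1.load  rd  (counter 6, T1.r 6)
[8] T1.cas  hit  (counter 7, T1.r 6)
[9] T1.load  rd  (counter 7, T1.r 7)
[10] T0.load  rd  (counter 7, T0.r 7)
[11] T0.cas  hit  (counter 8, T0.r 7)
[12] T1.cas  miss  (counter 8, T1.r 7)
[13] T0.load  rd  (counter 8, T0.r 8)
[14] T0.cas  hit  (counter 9, T0.r 8)
[15] T0.load  rd  (counter 9, T0.r 9)
[16] T0.cas  hit  (counter 10, T0.r 9)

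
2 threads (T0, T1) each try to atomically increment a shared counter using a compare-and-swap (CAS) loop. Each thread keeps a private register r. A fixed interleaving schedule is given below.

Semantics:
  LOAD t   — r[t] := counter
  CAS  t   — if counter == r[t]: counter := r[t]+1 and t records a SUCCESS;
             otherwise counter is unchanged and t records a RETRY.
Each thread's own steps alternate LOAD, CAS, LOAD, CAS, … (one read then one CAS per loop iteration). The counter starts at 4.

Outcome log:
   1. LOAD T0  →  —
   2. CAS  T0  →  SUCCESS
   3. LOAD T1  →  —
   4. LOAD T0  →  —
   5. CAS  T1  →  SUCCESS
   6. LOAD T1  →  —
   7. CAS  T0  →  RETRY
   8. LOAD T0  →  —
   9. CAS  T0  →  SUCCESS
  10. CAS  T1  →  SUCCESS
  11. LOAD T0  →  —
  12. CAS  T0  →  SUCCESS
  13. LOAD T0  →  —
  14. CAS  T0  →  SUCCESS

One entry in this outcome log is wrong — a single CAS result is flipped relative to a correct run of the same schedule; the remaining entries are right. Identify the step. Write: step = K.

step = 10

Correct run:
1. LOAD T0 → mem=4 r[T0]=4 [LOAD]
2. CAS T0 → mem=5 r[T0]=4 [OK]
3. LOAD T1 → mem=5 r[T1]=5 [LOAD]
4. LOAD T0 → mem=5 r[T0]=5 [LOAD]
5. CAS T1 → mem=6 r[T1]=5 [OK]
6. LOAD T1 → mem=6 r[T1]=6 [LOAD]
7. CAS T0 → mem=6 r[T0]=5 [RETRY]
8. LOAD T0 → mem=6 r[T0]=6 [LOAD]
9. CAS T0 → mem=7 r[T0]=6 [OK]
10. CAS T1 → mem=7 r[T1]=6 [RETRY]
11. LOAD T0 → mem=7 r[T0]=7 [LOAD]
12. CAS T0 → mem=8 r[T0]=7 [OK]
13. LOAD T0 → mem=8 r[T0]=8 [LOAD]
14. CAS T0 → mem=9 r[T0]=8 [OK]
Flip is step 10.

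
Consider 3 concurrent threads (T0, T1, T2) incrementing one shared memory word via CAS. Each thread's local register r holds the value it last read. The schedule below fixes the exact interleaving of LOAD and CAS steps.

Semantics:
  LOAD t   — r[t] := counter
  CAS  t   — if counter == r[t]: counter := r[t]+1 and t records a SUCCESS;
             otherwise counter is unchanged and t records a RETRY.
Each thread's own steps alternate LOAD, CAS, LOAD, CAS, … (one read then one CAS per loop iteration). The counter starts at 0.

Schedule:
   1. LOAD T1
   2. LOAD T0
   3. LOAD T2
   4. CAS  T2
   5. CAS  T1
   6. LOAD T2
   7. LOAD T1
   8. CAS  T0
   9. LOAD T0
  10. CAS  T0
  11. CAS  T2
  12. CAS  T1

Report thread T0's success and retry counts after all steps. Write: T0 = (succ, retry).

T1 LOAD — after: cnt=0, r=0 — load
T0 LOAD — after: cnt=0, r=0 — load
T2 LOAD — after: cnt=0, r=0 — load
T2 CAS — after: cnt=1, r=0 — ok
T1 CAS — after: cnt=1, r=0 — retry
T2 LOAD — after: cnt=1, r=1 — load
T1 LOAD — after: cnt=1, r=1 — load
T0 CAS — after: cnt=1, r=0 — retry
T0 LOAD — after: cnt=1, r=1 — load
T0 CAS — after: cnt=2, r=1 — ok
T2 CAS — after: cnt=2, r=1 — retry
T1 CAS — after: cnt=2, r=1 — retry

T0 = (1, 1)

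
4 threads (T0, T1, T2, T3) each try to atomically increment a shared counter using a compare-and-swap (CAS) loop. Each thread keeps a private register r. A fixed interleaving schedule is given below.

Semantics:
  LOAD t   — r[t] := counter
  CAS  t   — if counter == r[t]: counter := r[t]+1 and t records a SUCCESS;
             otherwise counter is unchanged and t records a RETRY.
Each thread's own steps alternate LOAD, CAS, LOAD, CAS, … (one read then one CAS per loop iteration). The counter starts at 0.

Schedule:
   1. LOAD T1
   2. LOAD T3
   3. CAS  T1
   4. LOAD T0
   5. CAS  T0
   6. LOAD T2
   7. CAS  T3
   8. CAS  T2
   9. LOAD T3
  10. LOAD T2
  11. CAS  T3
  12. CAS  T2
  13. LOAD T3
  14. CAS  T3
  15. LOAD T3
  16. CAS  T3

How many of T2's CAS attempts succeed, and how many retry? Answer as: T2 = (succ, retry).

step 1: T1 LOAD ⇒ load; ctr=0 reg=0
step 2: T3 LOAD ⇒ load; ctr=0 reg=0
step 3: T1 CAS ⇒ ok; ctr=1 reg=0
step 4: T0 LOAD ⇒ load; ctr=1 reg=1
step 5: T0 CAS ⇒ ok; ctr=2 reg=1
step 6: T2 LOAD ⇒ load; ctr=2 reg=2
step 7: T3 CAS ⇒ retry; ctr=2 reg=0
step 8: T2 CAS ⇒ ok; ctr=3 reg=2
step 9: T3 LOAD ⇒ load; ctr=3 reg=3
step 10: T2 LOAD ⇒ load; ctr=3 reg=3
step 11: T3 CAS ⇒ ok; ctr=4 reg=3
step 12: T2 CAS ⇒ retry; ctr=4 reg=3
step 13: T3 LOAD ⇒ load; ctr=4 reg=4
step 14: T3 CAS ⇒ ok; ctr=5 reg=4
step 15: T3 LOAD ⇒ load; ctr=5 reg=5
step 16: T3 CAS ⇒ ok; ctr=6 reg=5

T2 = (1, 1)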